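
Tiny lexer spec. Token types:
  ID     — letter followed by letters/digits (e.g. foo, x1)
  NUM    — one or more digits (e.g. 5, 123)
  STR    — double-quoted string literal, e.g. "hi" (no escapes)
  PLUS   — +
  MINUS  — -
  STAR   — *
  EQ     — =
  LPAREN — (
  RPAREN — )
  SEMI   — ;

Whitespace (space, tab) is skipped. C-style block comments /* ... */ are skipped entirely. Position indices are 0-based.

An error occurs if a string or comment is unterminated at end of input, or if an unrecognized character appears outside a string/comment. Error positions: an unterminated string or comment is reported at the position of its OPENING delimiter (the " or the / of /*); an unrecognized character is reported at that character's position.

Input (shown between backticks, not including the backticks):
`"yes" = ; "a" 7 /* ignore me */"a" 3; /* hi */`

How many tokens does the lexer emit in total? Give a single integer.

Answer: 8

Derivation:
pos=0: enter STRING mode
pos=0: emit STR "yes" (now at pos=5)
pos=6: emit EQ '='
pos=8: emit SEMI ';'
pos=10: enter STRING mode
pos=10: emit STR "a" (now at pos=13)
pos=14: emit NUM '7' (now at pos=15)
pos=16: enter COMMENT mode (saw '/*')
exit COMMENT mode (now at pos=31)
pos=31: enter STRING mode
pos=31: emit STR "a" (now at pos=34)
pos=35: emit NUM '3' (now at pos=36)
pos=36: emit SEMI ';'
pos=38: enter COMMENT mode (saw '/*')
exit COMMENT mode (now at pos=46)
DONE. 8 tokens: [STR, EQ, SEMI, STR, NUM, STR, NUM, SEMI]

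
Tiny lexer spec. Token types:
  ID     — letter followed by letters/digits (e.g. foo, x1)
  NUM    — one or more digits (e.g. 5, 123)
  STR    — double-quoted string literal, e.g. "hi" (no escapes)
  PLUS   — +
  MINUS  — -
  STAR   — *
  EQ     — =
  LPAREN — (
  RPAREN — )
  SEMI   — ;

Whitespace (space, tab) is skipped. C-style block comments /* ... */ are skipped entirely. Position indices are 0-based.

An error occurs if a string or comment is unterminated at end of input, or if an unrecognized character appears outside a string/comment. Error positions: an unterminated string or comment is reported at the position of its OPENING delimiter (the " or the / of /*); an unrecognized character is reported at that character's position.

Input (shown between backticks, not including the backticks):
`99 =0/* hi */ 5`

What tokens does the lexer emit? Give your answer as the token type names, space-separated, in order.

Answer: NUM EQ NUM NUM

Derivation:
pos=0: emit NUM '99' (now at pos=2)
pos=3: emit EQ '='
pos=4: emit NUM '0' (now at pos=5)
pos=5: enter COMMENT mode (saw '/*')
exit COMMENT mode (now at pos=13)
pos=14: emit NUM '5' (now at pos=15)
DONE. 4 tokens: [NUM, EQ, NUM, NUM]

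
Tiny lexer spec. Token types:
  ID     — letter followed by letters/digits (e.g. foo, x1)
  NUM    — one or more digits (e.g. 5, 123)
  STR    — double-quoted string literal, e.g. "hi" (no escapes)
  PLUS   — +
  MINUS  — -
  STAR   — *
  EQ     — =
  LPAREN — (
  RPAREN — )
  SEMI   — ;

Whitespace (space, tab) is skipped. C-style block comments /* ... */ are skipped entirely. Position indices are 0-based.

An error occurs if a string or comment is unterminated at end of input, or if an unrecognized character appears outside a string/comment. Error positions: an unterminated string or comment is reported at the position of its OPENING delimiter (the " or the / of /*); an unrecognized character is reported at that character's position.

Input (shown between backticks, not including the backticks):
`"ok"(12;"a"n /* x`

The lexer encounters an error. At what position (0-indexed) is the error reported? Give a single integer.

pos=0: enter STRING mode
pos=0: emit STR "ok" (now at pos=4)
pos=4: emit LPAREN '('
pos=5: emit NUM '12' (now at pos=7)
pos=7: emit SEMI ';'
pos=8: enter STRING mode
pos=8: emit STR "a" (now at pos=11)
pos=11: emit ID 'n' (now at pos=12)
pos=13: enter COMMENT mode (saw '/*')
pos=13: ERROR — unterminated comment (reached EOF)

Answer: 13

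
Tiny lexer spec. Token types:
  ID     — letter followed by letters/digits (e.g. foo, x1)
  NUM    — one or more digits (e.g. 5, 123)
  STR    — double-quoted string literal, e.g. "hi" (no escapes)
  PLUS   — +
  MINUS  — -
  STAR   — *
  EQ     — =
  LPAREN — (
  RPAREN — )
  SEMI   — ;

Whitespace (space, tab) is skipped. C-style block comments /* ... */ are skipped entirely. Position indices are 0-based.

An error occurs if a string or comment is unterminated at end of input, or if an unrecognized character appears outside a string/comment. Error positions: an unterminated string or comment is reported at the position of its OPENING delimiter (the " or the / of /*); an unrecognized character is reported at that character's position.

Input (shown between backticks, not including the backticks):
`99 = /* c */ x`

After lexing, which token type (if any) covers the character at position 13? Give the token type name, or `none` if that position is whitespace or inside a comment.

pos=0: emit NUM '99' (now at pos=2)
pos=3: emit EQ '='
pos=5: enter COMMENT mode (saw '/*')
exit COMMENT mode (now at pos=12)
pos=13: emit ID 'x' (now at pos=14)
DONE. 3 tokens: [NUM, EQ, ID]
Position 13: char is 'x' -> ID

Answer: ID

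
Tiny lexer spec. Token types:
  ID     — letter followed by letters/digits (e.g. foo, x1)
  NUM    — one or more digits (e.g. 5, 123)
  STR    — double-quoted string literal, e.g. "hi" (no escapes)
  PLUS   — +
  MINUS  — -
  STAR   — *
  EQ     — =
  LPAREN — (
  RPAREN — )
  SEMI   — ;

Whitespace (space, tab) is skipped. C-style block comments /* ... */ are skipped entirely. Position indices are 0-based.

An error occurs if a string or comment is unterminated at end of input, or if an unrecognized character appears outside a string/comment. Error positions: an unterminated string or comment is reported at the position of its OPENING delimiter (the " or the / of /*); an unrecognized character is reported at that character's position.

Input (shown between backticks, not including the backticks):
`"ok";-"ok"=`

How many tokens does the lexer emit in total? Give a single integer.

Answer: 5

Derivation:
pos=0: enter STRING mode
pos=0: emit STR "ok" (now at pos=4)
pos=4: emit SEMI ';'
pos=5: emit MINUS '-'
pos=6: enter STRING mode
pos=6: emit STR "ok" (now at pos=10)
pos=10: emit EQ '='
DONE. 5 tokens: [STR, SEMI, MINUS, STR, EQ]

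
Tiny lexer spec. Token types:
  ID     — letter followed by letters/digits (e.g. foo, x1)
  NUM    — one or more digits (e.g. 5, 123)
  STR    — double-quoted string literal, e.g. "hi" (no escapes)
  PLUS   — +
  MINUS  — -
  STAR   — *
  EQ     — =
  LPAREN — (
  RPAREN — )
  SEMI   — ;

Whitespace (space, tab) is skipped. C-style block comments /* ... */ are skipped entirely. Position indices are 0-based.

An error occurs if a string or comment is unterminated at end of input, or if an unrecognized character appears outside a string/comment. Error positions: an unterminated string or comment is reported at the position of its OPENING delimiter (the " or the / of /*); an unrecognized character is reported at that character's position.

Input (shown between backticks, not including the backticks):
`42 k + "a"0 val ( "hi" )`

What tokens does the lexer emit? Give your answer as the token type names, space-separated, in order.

Answer: NUM ID PLUS STR NUM ID LPAREN STR RPAREN

Derivation:
pos=0: emit NUM '42' (now at pos=2)
pos=3: emit ID 'k' (now at pos=4)
pos=5: emit PLUS '+'
pos=7: enter STRING mode
pos=7: emit STR "a" (now at pos=10)
pos=10: emit NUM '0' (now at pos=11)
pos=12: emit ID 'val' (now at pos=15)
pos=16: emit LPAREN '('
pos=18: enter STRING mode
pos=18: emit STR "hi" (now at pos=22)
pos=23: emit RPAREN ')'
DONE. 9 tokens: [NUM, ID, PLUS, STR, NUM, ID, LPAREN, STR, RPAREN]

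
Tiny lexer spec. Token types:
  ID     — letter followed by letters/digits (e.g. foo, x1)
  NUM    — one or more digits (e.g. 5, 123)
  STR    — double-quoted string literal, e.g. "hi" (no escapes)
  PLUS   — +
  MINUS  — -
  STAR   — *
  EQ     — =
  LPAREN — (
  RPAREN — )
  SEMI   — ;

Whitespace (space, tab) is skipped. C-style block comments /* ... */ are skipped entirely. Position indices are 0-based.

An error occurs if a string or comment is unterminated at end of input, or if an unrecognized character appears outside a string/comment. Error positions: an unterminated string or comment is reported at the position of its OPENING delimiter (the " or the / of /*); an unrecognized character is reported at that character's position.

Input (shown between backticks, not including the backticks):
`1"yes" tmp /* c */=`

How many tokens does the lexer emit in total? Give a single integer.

pos=0: emit NUM '1' (now at pos=1)
pos=1: enter STRING mode
pos=1: emit STR "yes" (now at pos=6)
pos=7: emit ID 'tmp' (now at pos=10)
pos=11: enter COMMENT mode (saw '/*')
exit COMMENT mode (now at pos=18)
pos=18: emit EQ '='
DONE. 4 tokens: [NUM, STR, ID, EQ]

Answer: 4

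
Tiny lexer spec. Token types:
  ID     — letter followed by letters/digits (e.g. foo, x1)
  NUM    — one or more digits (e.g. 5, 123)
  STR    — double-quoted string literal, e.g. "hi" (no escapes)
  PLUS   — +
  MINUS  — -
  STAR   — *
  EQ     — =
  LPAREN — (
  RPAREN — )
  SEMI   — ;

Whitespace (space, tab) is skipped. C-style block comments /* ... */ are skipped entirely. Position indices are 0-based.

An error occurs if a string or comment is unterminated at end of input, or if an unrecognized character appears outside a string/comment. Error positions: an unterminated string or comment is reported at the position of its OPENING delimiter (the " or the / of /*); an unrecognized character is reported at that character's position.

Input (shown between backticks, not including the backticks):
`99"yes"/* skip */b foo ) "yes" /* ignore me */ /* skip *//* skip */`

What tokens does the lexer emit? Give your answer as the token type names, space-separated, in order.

pos=0: emit NUM '99' (now at pos=2)
pos=2: enter STRING mode
pos=2: emit STR "yes" (now at pos=7)
pos=7: enter COMMENT mode (saw '/*')
exit COMMENT mode (now at pos=17)
pos=17: emit ID 'b' (now at pos=18)
pos=19: emit ID 'foo' (now at pos=22)
pos=23: emit RPAREN ')'
pos=25: enter STRING mode
pos=25: emit STR "yes" (now at pos=30)
pos=31: enter COMMENT mode (saw '/*')
exit COMMENT mode (now at pos=46)
pos=47: enter COMMENT mode (saw '/*')
exit COMMENT mode (now at pos=57)
pos=57: enter COMMENT mode (saw '/*')
exit COMMENT mode (now at pos=67)
DONE. 6 tokens: [NUM, STR, ID, ID, RPAREN, STR]

Answer: NUM STR ID ID RPAREN STR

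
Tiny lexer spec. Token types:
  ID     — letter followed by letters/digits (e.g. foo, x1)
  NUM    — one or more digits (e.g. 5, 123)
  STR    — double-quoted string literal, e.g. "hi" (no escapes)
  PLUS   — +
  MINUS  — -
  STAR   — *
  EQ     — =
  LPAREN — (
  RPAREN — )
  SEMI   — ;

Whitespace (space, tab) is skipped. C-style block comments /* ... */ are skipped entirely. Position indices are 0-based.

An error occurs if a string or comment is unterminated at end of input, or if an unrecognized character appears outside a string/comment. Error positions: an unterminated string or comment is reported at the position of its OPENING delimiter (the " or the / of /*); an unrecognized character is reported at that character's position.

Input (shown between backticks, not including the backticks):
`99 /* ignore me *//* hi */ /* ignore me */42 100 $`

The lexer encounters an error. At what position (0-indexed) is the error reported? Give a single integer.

Answer: 49

Derivation:
pos=0: emit NUM '99' (now at pos=2)
pos=3: enter COMMENT mode (saw '/*')
exit COMMENT mode (now at pos=18)
pos=18: enter COMMENT mode (saw '/*')
exit COMMENT mode (now at pos=26)
pos=27: enter COMMENT mode (saw '/*')
exit COMMENT mode (now at pos=42)
pos=42: emit NUM '42' (now at pos=44)
pos=45: emit NUM '100' (now at pos=48)
pos=49: ERROR — unrecognized char '$'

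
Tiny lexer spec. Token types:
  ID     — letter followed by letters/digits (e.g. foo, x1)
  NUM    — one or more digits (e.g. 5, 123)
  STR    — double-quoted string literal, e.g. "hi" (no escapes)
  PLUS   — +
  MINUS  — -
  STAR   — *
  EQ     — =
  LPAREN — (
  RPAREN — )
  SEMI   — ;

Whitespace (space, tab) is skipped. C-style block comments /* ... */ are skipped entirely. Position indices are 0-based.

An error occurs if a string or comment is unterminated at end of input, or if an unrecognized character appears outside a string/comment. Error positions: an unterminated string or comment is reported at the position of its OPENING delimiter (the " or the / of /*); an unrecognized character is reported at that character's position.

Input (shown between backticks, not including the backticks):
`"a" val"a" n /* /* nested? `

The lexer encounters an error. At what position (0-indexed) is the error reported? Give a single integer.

pos=0: enter STRING mode
pos=0: emit STR "a" (now at pos=3)
pos=4: emit ID 'val' (now at pos=7)
pos=7: enter STRING mode
pos=7: emit STR "a" (now at pos=10)
pos=11: emit ID 'n' (now at pos=12)
pos=13: enter COMMENT mode (saw '/*')
pos=13: ERROR — unterminated comment (reached EOF)

Answer: 13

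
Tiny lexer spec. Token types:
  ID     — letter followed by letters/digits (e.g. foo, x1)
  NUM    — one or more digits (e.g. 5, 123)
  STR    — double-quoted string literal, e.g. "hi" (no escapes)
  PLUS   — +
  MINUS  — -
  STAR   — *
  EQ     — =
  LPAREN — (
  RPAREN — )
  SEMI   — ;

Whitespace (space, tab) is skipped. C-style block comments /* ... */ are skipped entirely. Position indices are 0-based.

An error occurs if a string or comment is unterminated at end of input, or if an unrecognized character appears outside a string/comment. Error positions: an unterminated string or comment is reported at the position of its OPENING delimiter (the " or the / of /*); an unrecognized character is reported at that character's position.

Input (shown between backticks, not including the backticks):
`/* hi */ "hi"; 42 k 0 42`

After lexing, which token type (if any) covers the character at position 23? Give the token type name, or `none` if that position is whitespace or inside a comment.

pos=0: enter COMMENT mode (saw '/*')
exit COMMENT mode (now at pos=8)
pos=9: enter STRING mode
pos=9: emit STR "hi" (now at pos=13)
pos=13: emit SEMI ';'
pos=15: emit NUM '42' (now at pos=17)
pos=18: emit ID 'k' (now at pos=19)
pos=20: emit NUM '0' (now at pos=21)
pos=22: emit NUM '42' (now at pos=24)
DONE. 6 tokens: [STR, SEMI, NUM, ID, NUM, NUM]
Position 23: char is '2' -> NUM

Answer: NUM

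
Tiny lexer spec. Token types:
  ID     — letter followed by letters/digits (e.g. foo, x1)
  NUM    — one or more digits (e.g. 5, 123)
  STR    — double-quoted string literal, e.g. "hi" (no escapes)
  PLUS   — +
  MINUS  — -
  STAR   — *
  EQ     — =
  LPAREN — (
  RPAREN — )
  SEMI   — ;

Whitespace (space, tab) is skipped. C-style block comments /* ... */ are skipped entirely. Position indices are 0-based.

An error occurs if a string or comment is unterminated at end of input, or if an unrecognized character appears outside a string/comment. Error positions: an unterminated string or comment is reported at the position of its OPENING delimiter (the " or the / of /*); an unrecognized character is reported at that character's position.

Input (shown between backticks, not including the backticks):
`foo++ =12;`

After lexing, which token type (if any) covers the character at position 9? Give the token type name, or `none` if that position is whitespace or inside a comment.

Answer: SEMI

Derivation:
pos=0: emit ID 'foo' (now at pos=3)
pos=3: emit PLUS '+'
pos=4: emit PLUS '+'
pos=6: emit EQ '='
pos=7: emit NUM '12' (now at pos=9)
pos=9: emit SEMI ';'
DONE. 6 tokens: [ID, PLUS, PLUS, EQ, NUM, SEMI]
Position 9: char is ';' -> SEMI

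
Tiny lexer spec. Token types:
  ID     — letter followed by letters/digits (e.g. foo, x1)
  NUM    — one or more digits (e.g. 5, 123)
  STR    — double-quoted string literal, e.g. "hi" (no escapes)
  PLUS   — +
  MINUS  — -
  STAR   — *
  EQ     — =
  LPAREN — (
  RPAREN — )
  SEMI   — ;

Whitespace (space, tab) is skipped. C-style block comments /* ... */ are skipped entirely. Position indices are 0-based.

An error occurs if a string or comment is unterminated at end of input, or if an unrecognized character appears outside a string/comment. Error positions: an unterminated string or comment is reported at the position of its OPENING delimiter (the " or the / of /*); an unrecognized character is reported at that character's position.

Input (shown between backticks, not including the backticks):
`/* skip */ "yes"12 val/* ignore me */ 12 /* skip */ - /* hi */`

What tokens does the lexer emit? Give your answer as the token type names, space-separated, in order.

Answer: STR NUM ID NUM MINUS

Derivation:
pos=0: enter COMMENT mode (saw '/*')
exit COMMENT mode (now at pos=10)
pos=11: enter STRING mode
pos=11: emit STR "yes" (now at pos=16)
pos=16: emit NUM '12' (now at pos=18)
pos=19: emit ID 'val' (now at pos=22)
pos=22: enter COMMENT mode (saw '/*')
exit COMMENT mode (now at pos=37)
pos=38: emit NUM '12' (now at pos=40)
pos=41: enter COMMENT mode (saw '/*')
exit COMMENT mode (now at pos=51)
pos=52: emit MINUS '-'
pos=54: enter COMMENT mode (saw '/*')
exit COMMENT mode (now at pos=62)
DONE. 5 tokens: [STR, NUM, ID, NUM, MINUS]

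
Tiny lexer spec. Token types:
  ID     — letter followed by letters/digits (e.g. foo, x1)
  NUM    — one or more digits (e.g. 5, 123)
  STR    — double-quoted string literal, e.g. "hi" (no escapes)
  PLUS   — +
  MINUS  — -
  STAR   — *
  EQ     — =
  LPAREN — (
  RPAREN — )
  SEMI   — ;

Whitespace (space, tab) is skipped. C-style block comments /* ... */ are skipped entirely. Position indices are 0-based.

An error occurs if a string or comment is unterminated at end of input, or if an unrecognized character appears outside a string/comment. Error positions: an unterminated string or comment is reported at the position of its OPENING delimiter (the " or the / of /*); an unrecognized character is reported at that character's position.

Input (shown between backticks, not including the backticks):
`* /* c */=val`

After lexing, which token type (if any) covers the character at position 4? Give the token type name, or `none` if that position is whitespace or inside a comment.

pos=0: emit STAR '*'
pos=2: enter COMMENT mode (saw '/*')
exit COMMENT mode (now at pos=9)
pos=9: emit EQ '='
pos=10: emit ID 'val' (now at pos=13)
DONE. 3 tokens: [STAR, EQ, ID]
Position 4: char is ' ' -> none

Answer: none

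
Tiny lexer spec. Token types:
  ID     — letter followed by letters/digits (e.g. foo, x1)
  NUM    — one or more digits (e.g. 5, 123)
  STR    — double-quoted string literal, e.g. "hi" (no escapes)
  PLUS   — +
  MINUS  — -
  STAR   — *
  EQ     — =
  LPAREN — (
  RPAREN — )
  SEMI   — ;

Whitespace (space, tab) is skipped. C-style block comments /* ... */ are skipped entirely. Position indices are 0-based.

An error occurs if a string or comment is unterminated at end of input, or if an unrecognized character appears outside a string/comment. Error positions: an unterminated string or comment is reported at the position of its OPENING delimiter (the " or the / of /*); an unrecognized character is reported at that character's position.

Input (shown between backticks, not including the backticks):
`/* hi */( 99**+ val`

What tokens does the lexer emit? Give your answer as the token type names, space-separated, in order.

pos=0: enter COMMENT mode (saw '/*')
exit COMMENT mode (now at pos=8)
pos=8: emit LPAREN '('
pos=10: emit NUM '99' (now at pos=12)
pos=12: emit STAR '*'
pos=13: emit STAR '*'
pos=14: emit PLUS '+'
pos=16: emit ID 'val' (now at pos=19)
DONE. 6 tokens: [LPAREN, NUM, STAR, STAR, PLUS, ID]

Answer: LPAREN NUM STAR STAR PLUS ID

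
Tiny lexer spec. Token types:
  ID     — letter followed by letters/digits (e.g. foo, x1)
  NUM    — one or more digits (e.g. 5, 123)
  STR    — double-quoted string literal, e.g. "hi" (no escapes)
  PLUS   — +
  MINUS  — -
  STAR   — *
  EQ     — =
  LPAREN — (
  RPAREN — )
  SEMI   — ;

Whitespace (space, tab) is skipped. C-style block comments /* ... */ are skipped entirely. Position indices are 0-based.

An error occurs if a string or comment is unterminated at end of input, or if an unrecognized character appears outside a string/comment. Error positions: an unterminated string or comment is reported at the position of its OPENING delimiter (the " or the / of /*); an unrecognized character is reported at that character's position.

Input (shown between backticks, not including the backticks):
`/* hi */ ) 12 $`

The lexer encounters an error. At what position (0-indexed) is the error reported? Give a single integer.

Answer: 14

Derivation:
pos=0: enter COMMENT mode (saw '/*')
exit COMMENT mode (now at pos=8)
pos=9: emit RPAREN ')'
pos=11: emit NUM '12' (now at pos=13)
pos=14: ERROR — unrecognized char '$'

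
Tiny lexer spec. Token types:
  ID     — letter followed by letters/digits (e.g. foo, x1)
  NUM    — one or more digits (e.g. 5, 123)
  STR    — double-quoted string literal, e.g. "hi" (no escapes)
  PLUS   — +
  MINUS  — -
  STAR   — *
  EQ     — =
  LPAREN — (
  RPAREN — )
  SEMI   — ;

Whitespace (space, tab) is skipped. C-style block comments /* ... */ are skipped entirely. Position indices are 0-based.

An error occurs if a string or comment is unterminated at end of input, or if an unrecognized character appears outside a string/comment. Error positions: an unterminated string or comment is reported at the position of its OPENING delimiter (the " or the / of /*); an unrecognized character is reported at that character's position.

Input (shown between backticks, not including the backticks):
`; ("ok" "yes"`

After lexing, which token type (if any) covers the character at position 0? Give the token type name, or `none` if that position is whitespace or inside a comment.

pos=0: emit SEMI ';'
pos=2: emit LPAREN '('
pos=3: enter STRING mode
pos=3: emit STR "ok" (now at pos=7)
pos=8: enter STRING mode
pos=8: emit STR "yes" (now at pos=13)
DONE. 4 tokens: [SEMI, LPAREN, STR, STR]
Position 0: char is ';' -> SEMI

Answer: SEMI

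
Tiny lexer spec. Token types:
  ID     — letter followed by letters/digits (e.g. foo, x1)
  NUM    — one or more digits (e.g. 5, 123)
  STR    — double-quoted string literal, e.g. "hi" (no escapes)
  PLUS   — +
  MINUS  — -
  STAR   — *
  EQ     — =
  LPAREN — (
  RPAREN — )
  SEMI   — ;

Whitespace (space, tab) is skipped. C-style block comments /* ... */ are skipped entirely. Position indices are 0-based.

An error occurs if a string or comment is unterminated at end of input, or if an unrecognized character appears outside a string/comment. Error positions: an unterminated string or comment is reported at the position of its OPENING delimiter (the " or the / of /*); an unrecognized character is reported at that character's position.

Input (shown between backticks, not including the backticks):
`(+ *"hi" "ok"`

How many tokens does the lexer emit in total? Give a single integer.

Answer: 5

Derivation:
pos=0: emit LPAREN '('
pos=1: emit PLUS '+'
pos=3: emit STAR '*'
pos=4: enter STRING mode
pos=4: emit STR "hi" (now at pos=8)
pos=9: enter STRING mode
pos=9: emit STR "ok" (now at pos=13)
DONE. 5 tokens: [LPAREN, PLUS, STAR, STR, STR]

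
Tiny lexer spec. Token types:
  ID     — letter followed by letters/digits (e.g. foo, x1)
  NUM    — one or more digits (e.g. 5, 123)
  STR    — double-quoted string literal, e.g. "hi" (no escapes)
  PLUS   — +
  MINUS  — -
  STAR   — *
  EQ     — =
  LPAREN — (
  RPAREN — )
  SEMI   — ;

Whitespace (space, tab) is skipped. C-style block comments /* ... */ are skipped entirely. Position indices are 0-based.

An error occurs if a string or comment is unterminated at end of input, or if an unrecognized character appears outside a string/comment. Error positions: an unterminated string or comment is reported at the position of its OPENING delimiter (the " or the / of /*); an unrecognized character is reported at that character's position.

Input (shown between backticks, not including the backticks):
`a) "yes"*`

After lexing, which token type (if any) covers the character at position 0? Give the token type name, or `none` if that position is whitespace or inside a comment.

Answer: ID

Derivation:
pos=0: emit ID 'a' (now at pos=1)
pos=1: emit RPAREN ')'
pos=3: enter STRING mode
pos=3: emit STR "yes" (now at pos=8)
pos=8: emit STAR '*'
DONE. 4 tokens: [ID, RPAREN, STR, STAR]
Position 0: char is 'a' -> ID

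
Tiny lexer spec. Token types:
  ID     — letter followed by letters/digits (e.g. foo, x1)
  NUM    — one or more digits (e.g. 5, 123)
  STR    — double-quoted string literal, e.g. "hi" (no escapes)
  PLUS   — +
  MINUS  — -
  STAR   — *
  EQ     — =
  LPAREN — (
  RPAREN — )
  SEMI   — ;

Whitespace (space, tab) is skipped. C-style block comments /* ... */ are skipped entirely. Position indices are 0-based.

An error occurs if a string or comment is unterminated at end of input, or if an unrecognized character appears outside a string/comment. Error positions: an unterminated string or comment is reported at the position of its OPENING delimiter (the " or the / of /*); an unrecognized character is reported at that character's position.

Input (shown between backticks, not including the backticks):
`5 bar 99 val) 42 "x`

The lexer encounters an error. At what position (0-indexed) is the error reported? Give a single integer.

pos=0: emit NUM '5' (now at pos=1)
pos=2: emit ID 'bar' (now at pos=5)
pos=6: emit NUM '99' (now at pos=8)
pos=9: emit ID 'val' (now at pos=12)
pos=12: emit RPAREN ')'
pos=14: emit NUM '42' (now at pos=16)
pos=17: enter STRING mode
pos=17: ERROR — unterminated string

Answer: 17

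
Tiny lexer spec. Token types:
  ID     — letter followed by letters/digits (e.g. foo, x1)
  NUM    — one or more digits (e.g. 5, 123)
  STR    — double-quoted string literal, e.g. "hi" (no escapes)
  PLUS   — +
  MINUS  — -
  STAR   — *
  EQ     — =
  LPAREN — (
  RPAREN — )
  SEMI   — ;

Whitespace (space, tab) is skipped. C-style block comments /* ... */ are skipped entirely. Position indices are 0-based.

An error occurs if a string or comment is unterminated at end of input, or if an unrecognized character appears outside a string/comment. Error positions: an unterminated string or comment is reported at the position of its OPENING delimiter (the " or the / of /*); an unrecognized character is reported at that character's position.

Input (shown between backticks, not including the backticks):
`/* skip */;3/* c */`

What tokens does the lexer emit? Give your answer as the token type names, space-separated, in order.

pos=0: enter COMMENT mode (saw '/*')
exit COMMENT mode (now at pos=10)
pos=10: emit SEMI ';'
pos=11: emit NUM '3' (now at pos=12)
pos=12: enter COMMENT mode (saw '/*')
exit COMMENT mode (now at pos=19)
DONE. 2 tokens: [SEMI, NUM]

Answer: SEMI NUM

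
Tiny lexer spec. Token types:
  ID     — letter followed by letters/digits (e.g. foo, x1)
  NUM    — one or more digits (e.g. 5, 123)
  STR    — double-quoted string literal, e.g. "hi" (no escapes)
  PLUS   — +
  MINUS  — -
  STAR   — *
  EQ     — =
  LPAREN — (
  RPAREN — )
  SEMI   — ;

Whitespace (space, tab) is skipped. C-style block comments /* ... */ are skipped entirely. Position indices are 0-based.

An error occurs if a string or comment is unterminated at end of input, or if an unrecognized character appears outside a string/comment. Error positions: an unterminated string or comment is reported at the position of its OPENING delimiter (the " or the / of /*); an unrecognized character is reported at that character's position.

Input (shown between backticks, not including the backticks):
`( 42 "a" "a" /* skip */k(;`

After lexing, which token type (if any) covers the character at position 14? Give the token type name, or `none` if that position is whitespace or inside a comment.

pos=0: emit LPAREN '('
pos=2: emit NUM '42' (now at pos=4)
pos=5: enter STRING mode
pos=5: emit STR "a" (now at pos=8)
pos=9: enter STRING mode
pos=9: emit STR "a" (now at pos=12)
pos=13: enter COMMENT mode (saw '/*')
exit COMMENT mode (now at pos=23)
pos=23: emit ID 'k' (now at pos=24)
pos=24: emit LPAREN '('
pos=25: emit SEMI ';'
DONE. 7 tokens: [LPAREN, NUM, STR, STR, ID, LPAREN, SEMI]
Position 14: char is '*' -> none

Answer: none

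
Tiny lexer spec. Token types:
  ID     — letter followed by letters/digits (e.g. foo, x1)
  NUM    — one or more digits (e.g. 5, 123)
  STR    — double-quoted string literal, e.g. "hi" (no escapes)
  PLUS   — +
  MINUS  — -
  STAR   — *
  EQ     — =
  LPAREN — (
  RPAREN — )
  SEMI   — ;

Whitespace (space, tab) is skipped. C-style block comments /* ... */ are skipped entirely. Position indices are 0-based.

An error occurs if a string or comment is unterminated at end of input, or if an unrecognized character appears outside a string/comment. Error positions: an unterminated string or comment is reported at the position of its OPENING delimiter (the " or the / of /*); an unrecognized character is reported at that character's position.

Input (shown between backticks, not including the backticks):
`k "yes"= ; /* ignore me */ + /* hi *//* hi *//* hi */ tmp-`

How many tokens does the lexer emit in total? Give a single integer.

Answer: 7

Derivation:
pos=0: emit ID 'k' (now at pos=1)
pos=2: enter STRING mode
pos=2: emit STR "yes" (now at pos=7)
pos=7: emit EQ '='
pos=9: emit SEMI ';'
pos=11: enter COMMENT mode (saw '/*')
exit COMMENT mode (now at pos=26)
pos=27: emit PLUS '+'
pos=29: enter COMMENT mode (saw '/*')
exit COMMENT mode (now at pos=37)
pos=37: enter COMMENT mode (saw '/*')
exit COMMENT mode (now at pos=45)
pos=45: enter COMMENT mode (saw '/*')
exit COMMENT mode (now at pos=53)
pos=54: emit ID 'tmp' (now at pos=57)
pos=57: emit MINUS '-'
DONE. 7 tokens: [ID, STR, EQ, SEMI, PLUS, ID, MINUS]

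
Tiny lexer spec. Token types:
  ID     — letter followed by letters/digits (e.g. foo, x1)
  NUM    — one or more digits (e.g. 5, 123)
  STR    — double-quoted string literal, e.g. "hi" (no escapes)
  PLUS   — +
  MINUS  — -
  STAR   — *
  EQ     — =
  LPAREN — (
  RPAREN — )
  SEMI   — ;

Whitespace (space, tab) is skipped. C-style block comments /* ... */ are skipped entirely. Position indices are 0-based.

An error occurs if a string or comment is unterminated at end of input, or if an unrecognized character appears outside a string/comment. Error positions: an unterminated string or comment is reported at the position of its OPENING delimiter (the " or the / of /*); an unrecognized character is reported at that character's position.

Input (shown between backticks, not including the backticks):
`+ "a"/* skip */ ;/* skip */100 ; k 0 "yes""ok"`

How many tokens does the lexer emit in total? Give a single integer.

pos=0: emit PLUS '+'
pos=2: enter STRING mode
pos=2: emit STR "a" (now at pos=5)
pos=5: enter COMMENT mode (saw '/*')
exit COMMENT mode (now at pos=15)
pos=16: emit SEMI ';'
pos=17: enter COMMENT mode (saw '/*')
exit COMMENT mode (now at pos=27)
pos=27: emit NUM '100' (now at pos=30)
pos=31: emit SEMI ';'
pos=33: emit ID 'k' (now at pos=34)
pos=35: emit NUM '0' (now at pos=36)
pos=37: enter STRING mode
pos=37: emit STR "yes" (now at pos=42)
pos=42: enter STRING mode
pos=42: emit STR "ok" (now at pos=46)
DONE. 9 tokens: [PLUS, STR, SEMI, NUM, SEMI, ID, NUM, STR, STR]

Answer: 9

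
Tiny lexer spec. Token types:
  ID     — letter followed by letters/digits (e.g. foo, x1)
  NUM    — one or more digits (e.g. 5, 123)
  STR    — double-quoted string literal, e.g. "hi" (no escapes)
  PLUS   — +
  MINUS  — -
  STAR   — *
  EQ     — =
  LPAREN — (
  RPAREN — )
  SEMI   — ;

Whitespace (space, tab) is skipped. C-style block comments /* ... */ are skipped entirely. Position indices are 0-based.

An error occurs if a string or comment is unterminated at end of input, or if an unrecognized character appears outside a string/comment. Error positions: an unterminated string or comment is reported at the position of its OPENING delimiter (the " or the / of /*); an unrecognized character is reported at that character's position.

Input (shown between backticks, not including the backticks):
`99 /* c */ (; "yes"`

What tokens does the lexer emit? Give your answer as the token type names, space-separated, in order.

Answer: NUM LPAREN SEMI STR

Derivation:
pos=0: emit NUM '99' (now at pos=2)
pos=3: enter COMMENT mode (saw '/*')
exit COMMENT mode (now at pos=10)
pos=11: emit LPAREN '('
pos=12: emit SEMI ';'
pos=14: enter STRING mode
pos=14: emit STR "yes" (now at pos=19)
DONE. 4 tokens: [NUM, LPAREN, SEMI, STR]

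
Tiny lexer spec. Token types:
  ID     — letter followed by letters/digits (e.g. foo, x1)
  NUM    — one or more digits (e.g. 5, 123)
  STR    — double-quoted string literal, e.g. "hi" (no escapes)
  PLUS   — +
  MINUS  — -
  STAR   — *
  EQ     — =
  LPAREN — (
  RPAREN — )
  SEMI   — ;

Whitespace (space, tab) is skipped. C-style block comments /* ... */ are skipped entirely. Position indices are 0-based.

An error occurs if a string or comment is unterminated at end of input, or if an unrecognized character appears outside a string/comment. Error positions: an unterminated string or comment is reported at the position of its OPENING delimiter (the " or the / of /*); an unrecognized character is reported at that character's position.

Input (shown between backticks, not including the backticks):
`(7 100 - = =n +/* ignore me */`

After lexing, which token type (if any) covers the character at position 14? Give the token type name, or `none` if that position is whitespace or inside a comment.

pos=0: emit LPAREN '('
pos=1: emit NUM '7' (now at pos=2)
pos=3: emit NUM '100' (now at pos=6)
pos=7: emit MINUS '-'
pos=9: emit EQ '='
pos=11: emit EQ '='
pos=12: emit ID 'n' (now at pos=13)
pos=14: emit PLUS '+'
pos=15: enter COMMENT mode (saw '/*')
exit COMMENT mode (now at pos=30)
DONE. 8 tokens: [LPAREN, NUM, NUM, MINUS, EQ, EQ, ID, PLUS]
Position 14: char is '+' -> PLUS

Answer: PLUS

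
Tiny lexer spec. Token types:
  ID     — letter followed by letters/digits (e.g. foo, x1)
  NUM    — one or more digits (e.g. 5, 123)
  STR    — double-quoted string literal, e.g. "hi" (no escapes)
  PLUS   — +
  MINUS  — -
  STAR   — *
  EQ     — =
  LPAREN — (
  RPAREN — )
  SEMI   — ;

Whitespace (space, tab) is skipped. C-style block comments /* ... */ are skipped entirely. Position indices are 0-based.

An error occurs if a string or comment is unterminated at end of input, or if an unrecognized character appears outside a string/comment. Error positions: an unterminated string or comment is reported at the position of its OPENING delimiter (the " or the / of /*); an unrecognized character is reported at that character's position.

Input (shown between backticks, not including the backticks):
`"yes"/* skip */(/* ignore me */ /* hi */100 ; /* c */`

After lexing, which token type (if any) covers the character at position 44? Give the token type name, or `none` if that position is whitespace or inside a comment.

Answer: SEMI

Derivation:
pos=0: enter STRING mode
pos=0: emit STR "yes" (now at pos=5)
pos=5: enter COMMENT mode (saw '/*')
exit COMMENT mode (now at pos=15)
pos=15: emit LPAREN '('
pos=16: enter COMMENT mode (saw '/*')
exit COMMENT mode (now at pos=31)
pos=32: enter COMMENT mode (saw '/*')
exit COMMENT mode (now at pos=40)
pos=40: emit NUM '100' (now at pos=43)
pos=44: emit SEMI ';'
pos=46: enter COMMENT mode (saw '/*')
exit COMMENT mode (now at pos=53)
DONE. 4 tokens: [STR, LPAREN, NUM, SEMI]
Position 44: char is ';' -> SEMI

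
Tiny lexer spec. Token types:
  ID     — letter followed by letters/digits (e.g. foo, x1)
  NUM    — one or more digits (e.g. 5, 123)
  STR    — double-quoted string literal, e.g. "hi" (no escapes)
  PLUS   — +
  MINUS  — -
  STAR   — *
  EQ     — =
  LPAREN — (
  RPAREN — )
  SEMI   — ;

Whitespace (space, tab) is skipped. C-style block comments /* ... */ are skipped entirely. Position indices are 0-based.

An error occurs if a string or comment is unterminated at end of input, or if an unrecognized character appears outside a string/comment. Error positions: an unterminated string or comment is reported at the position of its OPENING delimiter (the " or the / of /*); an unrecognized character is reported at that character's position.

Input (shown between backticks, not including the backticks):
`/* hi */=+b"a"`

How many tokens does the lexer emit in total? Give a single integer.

pos=0: enter COMMENT mode (saw '/*')
exit COMMENT mode (now at pos=8)
pos=8: emit EQ '='
pos=9: emit PLUS '+'
pos=10: emit ID 'b' (now at pos=11)
pos=11: enter STRING mode
pos=11: emit STR "a" (now at pos=14)
DONE. 4 tokens: [EQ, PLUS, ID, STR]

Answer: 4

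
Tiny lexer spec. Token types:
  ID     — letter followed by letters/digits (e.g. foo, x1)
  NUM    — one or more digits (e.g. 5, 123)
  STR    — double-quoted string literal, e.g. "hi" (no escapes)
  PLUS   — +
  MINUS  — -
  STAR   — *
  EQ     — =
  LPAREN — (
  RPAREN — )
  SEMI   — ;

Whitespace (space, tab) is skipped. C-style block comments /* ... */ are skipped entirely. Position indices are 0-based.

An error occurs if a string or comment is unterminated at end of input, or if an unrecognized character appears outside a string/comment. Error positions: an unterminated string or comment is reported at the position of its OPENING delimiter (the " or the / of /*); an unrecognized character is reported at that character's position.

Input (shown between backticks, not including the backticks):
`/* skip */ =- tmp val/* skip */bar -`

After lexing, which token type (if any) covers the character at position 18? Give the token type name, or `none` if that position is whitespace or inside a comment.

pos=0: enter COMMENT mode (saw '/*')
exit COMMENT mode (now at pos=10)
pos=11: emit EQ '='
pos=12: emit MINUS '-'
pos=14: emit ID 'tmp' (now at pos=17)
pos=18: emit ID 'val' (now at pos=21)
pos=21: enter COMMENT mode (saw '/*')
exit COMMENT mode (now at pos=31)
pos=31: emit ID 'bar' (now at pos=34)
pos=35: emit MINUS '-'
DONE. 6 tokens: [EQ, MINUS, ID, ID, ID, MINUS]
Position 18: char is 'v' -> ID

Answer: ID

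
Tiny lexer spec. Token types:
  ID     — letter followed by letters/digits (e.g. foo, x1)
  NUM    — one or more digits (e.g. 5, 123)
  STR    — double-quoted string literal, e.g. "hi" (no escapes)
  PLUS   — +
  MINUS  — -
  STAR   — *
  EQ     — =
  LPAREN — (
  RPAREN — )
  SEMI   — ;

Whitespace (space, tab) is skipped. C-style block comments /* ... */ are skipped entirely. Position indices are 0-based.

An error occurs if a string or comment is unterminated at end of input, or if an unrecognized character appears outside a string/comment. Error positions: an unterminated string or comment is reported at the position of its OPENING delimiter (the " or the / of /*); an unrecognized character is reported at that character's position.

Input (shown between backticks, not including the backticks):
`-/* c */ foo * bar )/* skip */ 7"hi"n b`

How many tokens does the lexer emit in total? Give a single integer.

pos=0: emit MINUS '-'
pos=1: enter COMMENT mode (saw '/*')
exit COMMENT mode (now at pos=8)
pos=9: emit ID 'foo' (now at pos=12)
pos=13: emit STAR '*'
pos=15: emit ID 'bar' (now at pos=18)
pos=19: emit RPAREN ')'
pos=20: enter COMMENT mode (saw '/*')
exit COMMENT mode (now at pos=30)
pos=31: emit NUM '7' (now at pos=32)
pos=32: enter STRING mode
pos=32: emit STR "hi" (now at pos=36)
pos=36: emit ID 'n' (now at pos=37)
pos=38: emit ID 'b' (now at pos=39)
DONE. 9 tokens: [MINUS, ID, STAR, ID, RPAREN, NUM, STR, ID, ID]

Answer: 9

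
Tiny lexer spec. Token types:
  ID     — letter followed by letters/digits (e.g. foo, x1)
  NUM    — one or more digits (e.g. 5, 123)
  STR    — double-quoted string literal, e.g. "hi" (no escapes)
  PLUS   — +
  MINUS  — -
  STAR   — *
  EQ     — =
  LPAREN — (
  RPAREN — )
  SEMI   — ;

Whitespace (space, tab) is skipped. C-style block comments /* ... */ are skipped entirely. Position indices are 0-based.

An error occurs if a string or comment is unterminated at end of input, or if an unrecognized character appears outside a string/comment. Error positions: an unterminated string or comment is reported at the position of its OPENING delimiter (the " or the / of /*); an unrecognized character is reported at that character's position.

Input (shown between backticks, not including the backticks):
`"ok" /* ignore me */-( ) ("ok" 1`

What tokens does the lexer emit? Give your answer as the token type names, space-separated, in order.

Answer: STR MINUS LPAREN RPAREN LPAREN STR NUM

Derivation:
pos=0: enter STRING mode
pos=0: emit STR "ok" (now at pos=4)
pos=5: enter COMMENT mode (saw '/*')
exit COMMENT mode (now at pos=20)
pos=20: emit MINUS '-'
pos=21: emit LPAREN '('
pos=23: emit RPAREN ')'
pos=25: emit LPAREN '('
pos=26: enter STRING mode
pos=26: emit STR "ok" (now at pos=30)
pos=31: emit NUM '1' (now at pos=32)
DONE. 7 tokens: [STR, MINUS, LPAREN, RPAREN, LPAREN, STR, NUM]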